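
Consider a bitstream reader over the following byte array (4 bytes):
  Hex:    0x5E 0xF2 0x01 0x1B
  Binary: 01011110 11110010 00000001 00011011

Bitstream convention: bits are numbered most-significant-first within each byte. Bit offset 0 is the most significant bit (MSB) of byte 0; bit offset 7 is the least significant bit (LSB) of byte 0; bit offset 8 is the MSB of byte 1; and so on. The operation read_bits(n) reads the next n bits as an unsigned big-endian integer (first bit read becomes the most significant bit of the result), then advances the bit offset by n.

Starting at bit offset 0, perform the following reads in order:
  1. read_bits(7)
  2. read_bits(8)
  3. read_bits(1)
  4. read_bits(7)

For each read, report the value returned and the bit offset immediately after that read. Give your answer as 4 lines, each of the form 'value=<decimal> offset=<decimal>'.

Answer: value=47 offset=7
value=121 offset=15
value=0 offset=16
value=0 offset=23

Derivation:
Read 1: bits[0:7] width=7 -> value=47 (bin 0101111); offset now 7 = byte 0 bit 7; 25 bits remain
Read 2: bits[7:15] width=8 -> value=121 (bin 01111001); offset now 15 = byte 1 bit 7; 17 bits remain
Read 3: bits[15:16] width=1 -> value=0 (bin 0); offset now 16 = byte 2 bit 0; 16 bits remain
Read 4: bits[16:23] width=7 -> value=0 (bin 0000000); offset now 23 = byte 2 bit 7; 9 bits remain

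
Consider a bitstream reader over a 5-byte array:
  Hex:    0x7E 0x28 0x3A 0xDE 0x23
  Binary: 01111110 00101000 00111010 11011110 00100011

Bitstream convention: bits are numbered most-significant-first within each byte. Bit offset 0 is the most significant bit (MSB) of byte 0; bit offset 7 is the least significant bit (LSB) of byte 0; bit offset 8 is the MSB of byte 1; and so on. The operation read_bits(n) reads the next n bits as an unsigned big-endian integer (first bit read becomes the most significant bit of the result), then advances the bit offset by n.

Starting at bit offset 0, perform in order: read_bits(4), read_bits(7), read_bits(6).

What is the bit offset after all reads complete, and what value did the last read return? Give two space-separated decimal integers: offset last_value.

Answer: 17 16

Derivation:
Read 1: bits[0:4] width=4 -> value=7 (bin 0111); offset now 4 = byte 0 bit 4; 36 bits remain
Read 2: bits[4:11] width=7 -> value=113 (bin 1110001); offset now 11 = byte 1 bit 3; 29 bits remain
Read 3: bits[11:17] width=6 -> value=16 (bin 010000); offset now 17 = byte 2 bit 1; 23 bits remain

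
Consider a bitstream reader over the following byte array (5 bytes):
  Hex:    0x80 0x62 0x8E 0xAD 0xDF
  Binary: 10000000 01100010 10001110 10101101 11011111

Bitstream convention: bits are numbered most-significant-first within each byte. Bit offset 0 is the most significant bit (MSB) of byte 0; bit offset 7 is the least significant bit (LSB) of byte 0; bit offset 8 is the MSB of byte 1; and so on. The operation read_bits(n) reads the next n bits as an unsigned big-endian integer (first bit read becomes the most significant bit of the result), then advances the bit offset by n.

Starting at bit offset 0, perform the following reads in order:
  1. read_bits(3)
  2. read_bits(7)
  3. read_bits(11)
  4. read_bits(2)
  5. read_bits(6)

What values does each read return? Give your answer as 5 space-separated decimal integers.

Read 1: bits[0:3] width=3 -> value=4 (bin 100); offset now 3 = byte 0 bit 3; 37 bits remain
Read 2: bits[3:10] width=7 -> value=1 (bin 0000001); offset now 10 = byte 1 bit 2; 30 bits remain
Read 3: bits[10:21] width=11 -> value=1105 (bin 10001010001); offset now 21 = byte 2 bit 5; 19 bits remain
Read 4: bits[21:23] width=2 -> value=3 (bin 11); offset now 23 = byte 2 bit 7; 17 bits remain
Read 5: bits[23:29] width=6 -> value=21 (bin 010101); offset now 29 = byte 3 bit 5; 11 bits remain

Answer: 4 1 1105 3 21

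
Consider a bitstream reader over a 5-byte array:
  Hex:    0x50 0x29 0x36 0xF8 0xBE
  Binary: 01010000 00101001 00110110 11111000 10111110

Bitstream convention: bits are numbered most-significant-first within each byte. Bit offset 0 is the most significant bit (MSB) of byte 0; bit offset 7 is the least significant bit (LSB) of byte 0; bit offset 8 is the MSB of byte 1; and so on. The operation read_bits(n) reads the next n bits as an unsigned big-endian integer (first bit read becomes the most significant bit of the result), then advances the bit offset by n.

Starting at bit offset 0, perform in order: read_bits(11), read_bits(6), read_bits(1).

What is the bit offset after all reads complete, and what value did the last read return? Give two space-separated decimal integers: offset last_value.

Answer: 18 0

Derivation:
Read 1: bits[0:11] width=11 -> value=641 (bin 01010000001); offset now 11 = byte 1 bit 3; 29 bits remain
Read 2: bits[11:17] width=6 -> value=18 (bin 010010); offset now 17 = byte 2 bit 1; 23 bits remain
Read 3: bits[17:18] width=1 -> value=0 (bin 0); offset now 18 = byte 2 bit 2; 22 bits remain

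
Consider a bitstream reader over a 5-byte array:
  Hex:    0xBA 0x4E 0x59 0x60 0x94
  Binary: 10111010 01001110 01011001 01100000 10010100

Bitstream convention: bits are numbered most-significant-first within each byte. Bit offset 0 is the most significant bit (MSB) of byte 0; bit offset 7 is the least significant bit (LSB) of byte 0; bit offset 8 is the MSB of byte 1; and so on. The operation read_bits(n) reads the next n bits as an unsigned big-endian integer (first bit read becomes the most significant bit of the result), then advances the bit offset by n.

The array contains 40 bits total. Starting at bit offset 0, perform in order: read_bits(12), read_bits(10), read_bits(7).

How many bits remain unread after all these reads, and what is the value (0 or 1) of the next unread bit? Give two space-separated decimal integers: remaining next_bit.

Read 1: bits[0:12] width=12 -> value=2980 (bin 101110100100); offset now 12 = byte 1 bit 4; 28 bits remain
Read 2: bits[12:22] width=10 -> value=918 (bin 1110010110); offset now 22 = byte 2 bit 6; 18 bits remain
Read 3: bits[22:29] width=7 -> value=44 (bin 0101100); offset now 29 = byte 3 bit 5; 11 bits remain

Answer: 11 0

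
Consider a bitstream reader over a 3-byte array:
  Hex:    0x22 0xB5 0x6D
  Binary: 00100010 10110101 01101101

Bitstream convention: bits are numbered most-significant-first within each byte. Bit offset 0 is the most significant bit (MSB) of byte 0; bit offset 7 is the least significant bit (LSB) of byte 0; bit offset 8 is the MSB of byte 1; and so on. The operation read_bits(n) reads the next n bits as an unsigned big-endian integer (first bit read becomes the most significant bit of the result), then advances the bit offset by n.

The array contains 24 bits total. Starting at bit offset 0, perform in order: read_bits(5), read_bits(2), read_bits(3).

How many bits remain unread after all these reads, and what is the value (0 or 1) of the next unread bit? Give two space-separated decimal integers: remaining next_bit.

Answer: 14 1

Derivation:
Read 1: bits[0:5] width=5 -> value=4 (bin 00100); offset now 5 = byte 0 bit 5; 19 bits remain
Read 2: bits[5:7] width=2 -> value=1 (bin 01); offset now 7 = byte 0 bit 7; 17 bits remain
Read 3: bits[7:10] width=3 -> value=2 (bin 010); offset now 10 = byte 1 bit 2; 14 bits remain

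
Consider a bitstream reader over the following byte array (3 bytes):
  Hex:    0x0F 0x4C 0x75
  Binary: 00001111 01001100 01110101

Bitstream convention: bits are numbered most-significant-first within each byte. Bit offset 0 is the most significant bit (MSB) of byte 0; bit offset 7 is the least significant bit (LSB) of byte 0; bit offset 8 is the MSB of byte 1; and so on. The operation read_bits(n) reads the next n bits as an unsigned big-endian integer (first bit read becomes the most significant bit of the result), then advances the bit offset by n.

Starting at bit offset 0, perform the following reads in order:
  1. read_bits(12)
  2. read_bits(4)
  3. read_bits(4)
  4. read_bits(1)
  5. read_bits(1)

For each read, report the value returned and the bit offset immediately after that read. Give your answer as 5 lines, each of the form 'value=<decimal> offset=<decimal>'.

Answer: value=244 offset=12
value=12 offset=16
value=7 offset=20
value=0 offset=21
value=1 offset=22

Derivation:
Read 1: bits[0:12] width=12 -> value=244 (bin 000011110100); offset now 12 = byte 1 bit 4; 12 bits remain
Read 2: bits[12:16] width=4 -> value=12 (bin 1100); offset now 16 = byte 2 bit 0; 8 bits remain
Read 3: bits[16:20] width=4 -> value=7 (bin 0111); offset now 20 = byte 2 bit 4; 4 bits remain
Read 4: bits[20:21] width=1 -> value=0 (bin 0); offset now 21 = byte 2 bit 5; 3 bits remain
Read 5: bits[21:22] width=1 -> value=1 (bin 1); offset now 22 = byte 2 bit 6; 2 bits remain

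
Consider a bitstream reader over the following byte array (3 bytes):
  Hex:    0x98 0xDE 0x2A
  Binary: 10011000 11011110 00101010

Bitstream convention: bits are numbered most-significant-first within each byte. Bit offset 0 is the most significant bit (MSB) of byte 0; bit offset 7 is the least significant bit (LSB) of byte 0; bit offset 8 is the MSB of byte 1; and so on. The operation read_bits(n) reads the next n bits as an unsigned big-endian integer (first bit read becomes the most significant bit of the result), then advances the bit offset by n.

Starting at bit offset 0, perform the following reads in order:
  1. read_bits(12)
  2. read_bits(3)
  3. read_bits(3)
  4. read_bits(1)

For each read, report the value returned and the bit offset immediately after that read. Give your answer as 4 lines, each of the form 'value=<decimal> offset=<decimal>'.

Read 1: bits[0:12] width=12 -> value=2445 (bin 100110001101); offset now 12 = byte 1 bit 4; 12 bits remain
Read 2: bits[12:15] width=3 -> value=7 (bin 111); offset now 15 = byte 1 bit 7; 9 bits remain
Read 3: bits[15:18] width=3 -> value=0 (bin 000); offset now 18 = byte 2 bit 2; 6 bits remain
Read 4: bits[18:19] width=1 -> value=1 (bin 1); offset now 19 = byte 2 bit 3; 5 bits remain

Answer: value=2445 offset=12
value=7 offset=15
value=0 offset=18
value=1 offset=19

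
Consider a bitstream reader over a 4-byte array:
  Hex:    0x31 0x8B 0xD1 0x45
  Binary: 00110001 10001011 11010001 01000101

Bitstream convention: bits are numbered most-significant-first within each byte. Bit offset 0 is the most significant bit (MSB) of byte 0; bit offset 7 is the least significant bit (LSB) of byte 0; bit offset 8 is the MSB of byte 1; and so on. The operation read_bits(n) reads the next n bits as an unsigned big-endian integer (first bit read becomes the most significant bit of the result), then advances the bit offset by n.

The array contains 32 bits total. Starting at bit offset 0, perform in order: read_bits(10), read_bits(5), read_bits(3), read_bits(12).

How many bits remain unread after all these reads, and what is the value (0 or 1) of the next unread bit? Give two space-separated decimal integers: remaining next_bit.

Read 1: bits[0:10] width=10 -> value=198 (bin 0011000110); offset now 10 = byte 1 bit 2; 22 bits remain
Read 2: bits[10:15] width=5 -> value=5 (bin 00101); offset now 15 = byte 1 bit 7; 17 bits remain
Read 3: bits[15:18] width=3 -> value=7 (bin 111); offset now 18 = byte 2 bit 2; 14 bits remain
Read 4: bits[18:30] width=12 -> value=1105 (bin 010001010001); offset now 30 = byte 3 bit 6; 2 bits remain

Answer: 2 0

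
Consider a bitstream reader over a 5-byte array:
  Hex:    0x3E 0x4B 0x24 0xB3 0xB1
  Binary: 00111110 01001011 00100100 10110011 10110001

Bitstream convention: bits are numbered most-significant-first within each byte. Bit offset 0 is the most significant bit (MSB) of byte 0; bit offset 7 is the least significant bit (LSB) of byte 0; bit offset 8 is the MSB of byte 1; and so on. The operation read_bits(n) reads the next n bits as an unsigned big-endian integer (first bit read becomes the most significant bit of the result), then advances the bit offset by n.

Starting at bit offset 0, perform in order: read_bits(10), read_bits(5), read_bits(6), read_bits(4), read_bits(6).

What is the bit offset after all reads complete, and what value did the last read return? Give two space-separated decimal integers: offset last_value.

Read 1: bits[0:10] width=10 -> value=249 (bin 0011111001); offset now 10 = byte 1 bit 2; 30 bits remain
Read 2: bits[10:15] width=5 -> value=5 (bin 00101); offset now 15 = byte 1 bit 7; 25 bits remain
Read 3: bits[15:21] width=6 -> value=36 (bin 100100); offset now 21 = byte 2 bit 5; 19 bits remain
Read 4: bits[21:25] width=4 -> value=9 (bin 1001); offset now 25 = byte 3 bit 1; 15 bits remain
Read 5: bits[25:31] width=6 -> value=25 (bin 011001); offset now 31 = byte 3 bit 7; 9 bits remain

Answer: 31 25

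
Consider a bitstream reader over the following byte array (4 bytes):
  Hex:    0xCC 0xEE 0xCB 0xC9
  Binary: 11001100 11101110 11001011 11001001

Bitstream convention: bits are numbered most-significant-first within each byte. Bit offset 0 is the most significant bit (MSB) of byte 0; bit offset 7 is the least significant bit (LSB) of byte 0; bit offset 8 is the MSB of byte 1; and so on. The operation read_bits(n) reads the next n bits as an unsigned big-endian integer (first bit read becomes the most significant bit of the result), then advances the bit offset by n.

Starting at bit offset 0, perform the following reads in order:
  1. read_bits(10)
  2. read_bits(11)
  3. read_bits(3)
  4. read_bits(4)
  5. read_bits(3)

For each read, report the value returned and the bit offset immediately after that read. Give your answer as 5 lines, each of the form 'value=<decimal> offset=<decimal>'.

Read 1: bits[0:10] width=10 -> value=819 (bin 1100110011); offset now 10 = byte 1 bit 2; 22 bits remain
Read 2: bits[10:21] width=11 -> value=1497 (bin 10111011001); offset now 21 = byte 2 bit 5; 11 bits remain
Read 3: bits[21:24] width=3 -> value=3 (bin 011); offset now 24 = byte 3 bit 0; 8 bits remain
Read 4: bits[24:28] width=4 -> value=12 (bin 1100); offset now 28 = byte 3 bit 4; 4 bits remain
Read 5: bits[28:31] width=3 -> value=4 (bin 100); offset now 31 = byte 3 bit 7; 1 bits remain

Answer: value=819 offset=10
value=1497 offset=21
value=3 offset=24
value=12 offset=28
value=4 offset=31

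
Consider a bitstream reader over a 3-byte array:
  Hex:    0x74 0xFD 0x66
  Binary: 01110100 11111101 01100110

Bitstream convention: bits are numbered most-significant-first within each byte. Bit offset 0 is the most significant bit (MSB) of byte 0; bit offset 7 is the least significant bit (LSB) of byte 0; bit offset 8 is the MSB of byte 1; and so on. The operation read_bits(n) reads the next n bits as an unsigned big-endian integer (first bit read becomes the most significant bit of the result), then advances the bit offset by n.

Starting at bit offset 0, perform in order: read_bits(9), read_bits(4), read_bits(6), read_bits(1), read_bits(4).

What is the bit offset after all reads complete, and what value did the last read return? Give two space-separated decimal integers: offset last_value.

Read 1: bits[0:9] width=9 -> value=233 (bin 011101001); offset now 9 = byte 1 bit 1; 15 bits remain
Read 2: bits[9:13] width=4 -> value=15 (bin 1111); offset now 13 = byte 1 bit 5; 11 bits remain
Read 3: bits[13:19] width=6 -> value=43 (bin 101011); offset now 19 = byte 2 bit 3; 5 bits remain
Read 4: bits[19:20] width=1 -> value=0 (bin 0); offset now 20 = byte 2 bit 4; 4 bits remain
Read 5: bits[20:24] width=4 -> value=6 (bin 0110); offset now 24 = byte 3 bit 0; 0 bits remain

Answer: 24 6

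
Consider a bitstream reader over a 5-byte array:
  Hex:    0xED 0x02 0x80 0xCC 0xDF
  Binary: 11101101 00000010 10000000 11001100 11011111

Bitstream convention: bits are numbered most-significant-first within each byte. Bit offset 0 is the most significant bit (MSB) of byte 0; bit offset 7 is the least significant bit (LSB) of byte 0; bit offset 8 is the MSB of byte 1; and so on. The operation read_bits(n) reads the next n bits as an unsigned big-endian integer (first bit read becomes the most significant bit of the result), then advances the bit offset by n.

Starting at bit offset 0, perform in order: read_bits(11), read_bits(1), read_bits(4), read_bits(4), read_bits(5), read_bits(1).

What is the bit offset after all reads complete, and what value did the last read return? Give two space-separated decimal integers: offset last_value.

Answer: 26 1

Derivation:
Read 1: bits[0:11] width=11 -> value=1896 (bin 11101101000); offset now 11 = byte 1 bit 3; 29 bits remain
Read 2: bits[11:12] width=1 -> value=0 (bin 0); offset now 12 = byte 1 bit 4; 28 bits remain
Read 3: bits[12:16] width=4 -> value=2 (bin 0010); offset now 16 = byte 2 bit 0; 24 bits remain
Read 4: bits[16:20] width=4 -> value=8 (bin 1000); offset now 20 = byte 2 bit 4; 20 bits remain
Read 5: bits[20:25] width=5 -> value=1 (bin 00001); offset now 25 = byte 3 bit 1; 15 bits remain
Read 6: bits[25:26] width=1 -> value=1 (bin 1); offset now 26 = byte 3 bit 2; 14 bits remain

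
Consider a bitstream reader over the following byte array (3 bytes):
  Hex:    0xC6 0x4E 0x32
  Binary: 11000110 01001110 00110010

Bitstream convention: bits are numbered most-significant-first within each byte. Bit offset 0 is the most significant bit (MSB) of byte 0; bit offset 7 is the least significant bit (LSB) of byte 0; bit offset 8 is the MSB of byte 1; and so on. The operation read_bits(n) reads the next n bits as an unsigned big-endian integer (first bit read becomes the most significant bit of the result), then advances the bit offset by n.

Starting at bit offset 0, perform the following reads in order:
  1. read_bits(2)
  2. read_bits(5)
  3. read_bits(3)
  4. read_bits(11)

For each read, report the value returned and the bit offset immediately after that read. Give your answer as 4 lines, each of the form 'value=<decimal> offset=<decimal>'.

Read 1: bits[0:2] width=2 -> value=3 (bin 11); offset now 2 = byte 0 bit 2; 22 bits remain
Read 2: bits[2:7] width=5 -> value=3 (bin 00011); offset now 7 = byte 0 bit 7; 17 bits remain
Read 3: bits[7:10] width=3 -> value=1 (bin 001); offset now 10 = byte 1 bit 2; 14 bits remain
Read 4: bits[10:21] width=11 -> value=454 (bin 00111000110); offset now 21 = byte 2 bit 5; 3 bits remain

Answer: value=3 offset=2
value=3 offset=7
value=1 offset=10
value=454 offset=21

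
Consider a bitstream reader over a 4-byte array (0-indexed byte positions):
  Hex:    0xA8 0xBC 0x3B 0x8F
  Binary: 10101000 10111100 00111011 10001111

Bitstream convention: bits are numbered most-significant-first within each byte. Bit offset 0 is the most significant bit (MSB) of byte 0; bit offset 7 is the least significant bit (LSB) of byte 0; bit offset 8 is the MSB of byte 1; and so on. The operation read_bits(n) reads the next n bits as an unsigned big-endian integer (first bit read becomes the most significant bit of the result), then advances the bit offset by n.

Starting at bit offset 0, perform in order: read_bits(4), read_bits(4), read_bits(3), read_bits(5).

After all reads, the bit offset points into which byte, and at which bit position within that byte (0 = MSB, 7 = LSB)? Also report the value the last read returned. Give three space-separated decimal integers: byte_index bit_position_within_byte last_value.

Answer: 2 0 28

Derivation:
Read 1: bits[0:4] width=4 -> value=10 (bin 1010); offset now 4 = byte 0 bit 4; 28 bits remain
Read 2: bits[4:8] width=4 -> value=8 (bin 1000); offset now 8 = byte 1 bit 0; 24 bits remain
Read 3: bits[8:11] width=3 -> value=5 (bin 101); offset now 11 = byte 1 bit 3; 21 bits remain
Read 4: bits[11:16] width=5 -> value=28 (bin 11100); offset now 16 = byte 2 bit 0; 16 bits remain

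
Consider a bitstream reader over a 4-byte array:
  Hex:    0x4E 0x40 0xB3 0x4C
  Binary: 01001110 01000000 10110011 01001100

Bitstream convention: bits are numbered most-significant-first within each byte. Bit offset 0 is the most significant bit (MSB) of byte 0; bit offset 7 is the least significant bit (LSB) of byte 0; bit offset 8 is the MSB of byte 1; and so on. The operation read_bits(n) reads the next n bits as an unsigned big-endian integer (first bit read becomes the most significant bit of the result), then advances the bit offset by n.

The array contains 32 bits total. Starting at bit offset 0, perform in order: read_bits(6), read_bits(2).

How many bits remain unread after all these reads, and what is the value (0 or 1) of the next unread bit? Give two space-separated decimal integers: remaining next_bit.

Answer: 24 0

Derivation:
Read 1: bits[0:6] width=6 -> value=19 (bin 010011); offset now 6 = byte 0 bit 6; 26 bits remain
Read 2: bits[6:8] width=2 -> value=2 (bin 10); offset now 8 = byte 1 bit 0; 24 bits remain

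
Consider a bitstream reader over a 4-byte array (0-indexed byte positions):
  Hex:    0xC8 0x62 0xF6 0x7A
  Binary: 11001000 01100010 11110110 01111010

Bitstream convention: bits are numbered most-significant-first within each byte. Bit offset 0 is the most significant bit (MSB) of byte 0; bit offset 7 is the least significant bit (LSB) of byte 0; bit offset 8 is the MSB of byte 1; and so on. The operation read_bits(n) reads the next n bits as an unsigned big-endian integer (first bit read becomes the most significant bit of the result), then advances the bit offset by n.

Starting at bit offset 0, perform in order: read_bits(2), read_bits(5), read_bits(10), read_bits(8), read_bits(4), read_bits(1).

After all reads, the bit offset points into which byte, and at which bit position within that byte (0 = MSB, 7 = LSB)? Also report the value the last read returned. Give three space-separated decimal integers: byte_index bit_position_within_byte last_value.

Read 1: bits[0:2] width=2 -> value=3 (bin 11); offset now 2 = byte 0 bit 2; 30 bits remain
Read 2: bits[2:7] width=5 -> value=4 (bin 00100); offset now 7 = byte 0 bit 7; 25 bits remain
Read 3: bits[7:17] width=10 -> value=197 (bin 0011000101); offset now 17 = byte 2 bit 1; 15 bits remain
Read 4: bits[17:25] width=8 -> value=236 (bin 11101100); offset now 25 = byte 3 bit 1; 7 bits remain
Read 5: bits[25:29] width=4 -> value=15 (bin 1111); offset now 29 = byte 3 bit 5; 3 bits remain
Read 6: bits[29:30] width=1 -> value=0 (bin 0); offset now 30 = byte 3 bit 6; 2 bits remain

Answer: 3 6 0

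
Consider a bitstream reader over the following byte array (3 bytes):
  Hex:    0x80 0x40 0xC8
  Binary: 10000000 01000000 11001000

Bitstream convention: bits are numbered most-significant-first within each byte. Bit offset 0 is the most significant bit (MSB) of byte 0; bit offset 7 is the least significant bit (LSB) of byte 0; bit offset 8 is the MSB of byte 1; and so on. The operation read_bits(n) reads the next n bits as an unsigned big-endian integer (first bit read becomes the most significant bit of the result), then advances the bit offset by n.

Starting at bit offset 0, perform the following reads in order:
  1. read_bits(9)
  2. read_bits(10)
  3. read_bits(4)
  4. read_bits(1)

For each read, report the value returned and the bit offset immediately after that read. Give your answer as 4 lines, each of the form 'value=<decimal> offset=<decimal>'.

Read 1: bits[0:9] width=9 -> value=256 (bin 100000000); offset now 9 = byte 1 bit 1; 15 bits remain
Read 2: bits[9:19] width=10 -> value=518 (bin 1000000110); offset now 19 = byte 2 bit 3; 5 bits remain
Read 3: bits[19:23] width=4 -> value=4 (bin 0100); offset now 23 = byte 2 bit 7; 1 bits remain
Read 4: bits[23:24] width=1 -> value=0 (bin 0); offset now 24 = byte 3 bit 0; 0 bits remain

Answer: value=256 offset=9
value=518 offset=19
value=4 offset=23
value=0 offset=24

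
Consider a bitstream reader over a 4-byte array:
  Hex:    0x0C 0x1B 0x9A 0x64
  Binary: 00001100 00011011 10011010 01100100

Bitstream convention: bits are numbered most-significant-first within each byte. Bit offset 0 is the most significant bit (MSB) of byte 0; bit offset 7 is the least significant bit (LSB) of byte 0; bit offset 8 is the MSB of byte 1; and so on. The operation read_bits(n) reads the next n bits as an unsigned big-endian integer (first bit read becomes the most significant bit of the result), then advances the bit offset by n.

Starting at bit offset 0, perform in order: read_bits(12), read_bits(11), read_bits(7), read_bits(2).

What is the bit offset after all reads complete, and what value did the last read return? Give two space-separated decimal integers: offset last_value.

Answer: 32 0

Derivation:
Read 1: bits[0:12] width=12 -> value=193 (bin 000011000001); offset now 12 = byte 1 bit 4; 20 bits remain
Read 2: bits[12:23] width=11 -> value=1485 (bin 10111001101); offset now 23 = byte 2 bit 7; 9 bits remain
Read 3: bits[23:30] width=7 -> value=25 (bin 0011001); offset now 30 = byte 3 bit 6; 2 bits remain
Read 4: bits[30:32] width=2 -> value=0 (bin 00); offset now 32 = byte 4 bit 0; 0 bits remain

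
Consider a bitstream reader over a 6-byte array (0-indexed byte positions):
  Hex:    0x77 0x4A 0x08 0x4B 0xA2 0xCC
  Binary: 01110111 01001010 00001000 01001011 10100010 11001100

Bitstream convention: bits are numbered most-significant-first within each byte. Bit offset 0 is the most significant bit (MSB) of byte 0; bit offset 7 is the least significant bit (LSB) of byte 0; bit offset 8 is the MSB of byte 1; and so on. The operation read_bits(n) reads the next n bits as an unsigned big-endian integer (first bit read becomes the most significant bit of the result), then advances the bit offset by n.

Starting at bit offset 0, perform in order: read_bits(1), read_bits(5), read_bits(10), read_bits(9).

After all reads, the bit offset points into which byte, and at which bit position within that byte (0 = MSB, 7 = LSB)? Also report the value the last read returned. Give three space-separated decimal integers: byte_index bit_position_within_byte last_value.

Answer: 3 1 16

Derivation:
Read 1: bits[0:1] width=1 -> value=0 (bin 0); offset now 1 = byte 0 bit 1; 47 bits remain
Read 2: bits[1:6] width=5 -> value=29 (bin 11101); offset now 6 = byte 0 bit 6; 42 bits remain
Read 3: bits[6:16] width=10 -> value=842 (bin 1101001010); offset now 16 = byte 2 bit 0; 32 bits remain
Read 4: bits[16:25] width=9 -> value=16 (bin 000010000); offset now 25 = byte 3 bit 1; 23 bits remain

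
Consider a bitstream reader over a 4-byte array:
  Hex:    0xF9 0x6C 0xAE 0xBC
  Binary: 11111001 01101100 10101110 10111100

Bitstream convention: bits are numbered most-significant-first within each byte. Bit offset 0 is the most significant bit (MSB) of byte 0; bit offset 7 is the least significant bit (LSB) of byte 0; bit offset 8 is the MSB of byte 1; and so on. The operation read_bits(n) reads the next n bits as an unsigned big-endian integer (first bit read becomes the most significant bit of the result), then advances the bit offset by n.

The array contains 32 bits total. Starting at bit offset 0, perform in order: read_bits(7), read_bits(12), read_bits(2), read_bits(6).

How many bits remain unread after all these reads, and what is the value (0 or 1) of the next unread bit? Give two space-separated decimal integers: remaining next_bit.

Answer: 5 1

Derivation:
Read 1: bits[0:7] width=7 -> value=124 (bin 1111100); offset now 7 = byte 0 bit 7; 25 bits remain
Read 2: bits[7:19] width=12 -> value=2917 (bin 101101100101); offset now 19 = byte 2 bit 3; 13 bits remain
Read 3: bits[19:21] width=2 -> value=1 (bin 01); offset now 21 = byte 2 bit 5; 11 bits remain
Read 4: bits[21:27] width=6 -> value=53 (bin 110101); offset now 27 = byte 3 bit 3; 5 bits remain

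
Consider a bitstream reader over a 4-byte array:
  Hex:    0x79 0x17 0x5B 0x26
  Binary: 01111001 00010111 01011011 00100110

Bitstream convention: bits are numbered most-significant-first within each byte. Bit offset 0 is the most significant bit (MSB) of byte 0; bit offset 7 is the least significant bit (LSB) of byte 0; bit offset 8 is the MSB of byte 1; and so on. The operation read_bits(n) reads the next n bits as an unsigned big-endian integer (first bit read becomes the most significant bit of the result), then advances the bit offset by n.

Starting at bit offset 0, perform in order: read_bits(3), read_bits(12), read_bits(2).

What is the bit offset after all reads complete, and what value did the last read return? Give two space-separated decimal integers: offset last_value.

Answer: 17 2

Derivation:
Read 1: bits[0:3] width=3 -> value=3 (bin 011); offset now 3 = byte 0 bit 3; 29 bits remain
Read 2: bits[3:15] width=12 -> value=3211 (bin 110010001011); offset now 15 = byte 1 bit 7; 17 bits remain
Read 3: bits[15:17] width=2 -> value=2 (bin 10); offset now 17 = byte 2 bit 1; 15 bits remain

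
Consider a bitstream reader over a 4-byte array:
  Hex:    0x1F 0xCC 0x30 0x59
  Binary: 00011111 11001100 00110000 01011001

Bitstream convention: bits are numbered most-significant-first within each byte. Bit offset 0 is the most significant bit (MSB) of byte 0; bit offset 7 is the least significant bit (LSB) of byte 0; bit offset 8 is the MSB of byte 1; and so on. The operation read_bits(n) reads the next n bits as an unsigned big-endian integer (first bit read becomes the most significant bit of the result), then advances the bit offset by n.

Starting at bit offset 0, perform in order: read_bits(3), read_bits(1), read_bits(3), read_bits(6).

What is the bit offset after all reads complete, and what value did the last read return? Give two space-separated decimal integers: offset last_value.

Read 1: bits[0:3] width=3 -> value=0 (bin 000); offset now 3 = byte 0 bit 3; 29 bits remain
Read 2: bits[3:4] width=1 -> value=1 (bin 1); offset now 4 = byte 0 bit 4; 28 bits remain
Read 3: bits[4:7] width=3 -> value=7 (bin 111); offset now 7 = byte 0 bit 7; 25 bits remain
Read 4: bits[7:13] width=6 -> value=57 (bin 111001); offset now 13 = byte 1 bit 5; 19 bits remain

Answer: 13 57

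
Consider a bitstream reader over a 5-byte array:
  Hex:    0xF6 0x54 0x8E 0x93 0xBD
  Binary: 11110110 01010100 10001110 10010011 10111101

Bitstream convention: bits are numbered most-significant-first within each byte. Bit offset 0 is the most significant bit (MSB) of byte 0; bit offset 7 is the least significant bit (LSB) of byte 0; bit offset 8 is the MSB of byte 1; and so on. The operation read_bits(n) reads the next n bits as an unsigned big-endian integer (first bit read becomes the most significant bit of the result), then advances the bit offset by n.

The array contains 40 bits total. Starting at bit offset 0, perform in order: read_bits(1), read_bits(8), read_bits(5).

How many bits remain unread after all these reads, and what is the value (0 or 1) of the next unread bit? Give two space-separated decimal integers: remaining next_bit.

Read 1: bits[0:1] width=1 -> value=1 (bin 1); offset now 1 = byte 0 bit 1; 39 bits remain
Read 2: bits[1:9] width=8 -> value=236 (bin 11101100); offset now 9 = byte 1 bit 1; 31 bits remain
Read 3: bits[9:14] width=5 -> value=21 (bin 10101); offset now 14 = byte 1 bit 6; 26 bits remain

Answer: 26 0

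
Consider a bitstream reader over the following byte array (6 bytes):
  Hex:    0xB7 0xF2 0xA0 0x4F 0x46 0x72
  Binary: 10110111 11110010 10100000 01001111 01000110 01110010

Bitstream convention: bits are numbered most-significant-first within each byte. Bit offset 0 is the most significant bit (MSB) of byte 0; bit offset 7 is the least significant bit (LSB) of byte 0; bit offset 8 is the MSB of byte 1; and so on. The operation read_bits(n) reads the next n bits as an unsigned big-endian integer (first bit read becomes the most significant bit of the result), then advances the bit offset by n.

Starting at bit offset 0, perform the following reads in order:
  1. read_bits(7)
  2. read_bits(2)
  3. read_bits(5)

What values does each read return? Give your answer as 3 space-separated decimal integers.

Read 1: bits[0:7] width=7 -> value=91 (bin 1011011); offset now 7 = byte 0 bit 7; 41 bits remain
Read 2: bits[7:9] width=2 -> value=3 (bin 11); offset now 9 = byte 1 bit 1; 39 bits remain
Read 3: bits[9:14] width=5 -> value=28 (bin 11100); offset now 14 = byte 1 bit 6; 34 bits remain

Answer: 91 3 28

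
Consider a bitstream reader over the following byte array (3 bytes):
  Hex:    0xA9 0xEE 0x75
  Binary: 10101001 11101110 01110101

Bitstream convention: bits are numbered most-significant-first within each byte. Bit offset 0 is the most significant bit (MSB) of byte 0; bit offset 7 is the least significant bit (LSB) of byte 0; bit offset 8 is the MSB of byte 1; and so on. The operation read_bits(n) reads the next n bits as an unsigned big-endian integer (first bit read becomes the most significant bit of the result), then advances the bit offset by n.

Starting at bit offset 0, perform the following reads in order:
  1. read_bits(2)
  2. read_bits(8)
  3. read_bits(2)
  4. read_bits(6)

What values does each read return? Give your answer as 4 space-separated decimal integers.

Answer: 2 167 2 57

Derivation:
Read 1: bits[0:2] width=2 -> value=2 (bin 10); offset now 2 = byte 0 bit 2; 22 bits remain
Read 2: bits[2:10] width=8 -> value=167 (bin 10100111); offset now 10 = byte 1 bit 2; 14 bits remain
Read 3: bits[10:12] width=2 -> value=2 (bin 10); offset now 12 = byte 1 bit 4; 12 bits remain
Read 4: bits[12:18] width=6 -> value=57 (bin 111001); offset now 18 = byte 2 bit 2; 6 bits remain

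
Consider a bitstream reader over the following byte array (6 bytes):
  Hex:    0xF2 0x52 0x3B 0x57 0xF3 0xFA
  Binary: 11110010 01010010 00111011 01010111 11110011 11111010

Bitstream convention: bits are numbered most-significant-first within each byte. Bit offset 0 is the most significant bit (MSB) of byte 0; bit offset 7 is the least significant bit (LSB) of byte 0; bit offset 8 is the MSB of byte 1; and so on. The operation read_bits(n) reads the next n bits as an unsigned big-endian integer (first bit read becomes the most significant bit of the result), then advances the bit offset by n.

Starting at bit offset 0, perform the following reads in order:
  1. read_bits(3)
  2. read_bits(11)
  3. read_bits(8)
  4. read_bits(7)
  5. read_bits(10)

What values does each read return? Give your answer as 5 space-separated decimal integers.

Answer: 7 1172 142 106 1017

Derivation:
Read 1: bits[0:3] width=3 -> value=7 (bin 111); offset now 3 = byte 0 bit 3; 45 bits remain
Read 2: bits[3:14] width=11 -> value=1172 (bin 10010010100); offset now 14 = byte 1 bit 6; 34 bits remain
Read 3: bits[14:22] width=8 -> value=142 (bin 10001110); offset now 22 = byte 2 bit 6; 26 bits remain
Read 4: bits[22:29] width=7 -> value=106 (bin 1101010); offset now 29 = byte 3 bit 5; 19 bits remain
Read 5: bits[29:39] width=10 -> value=1017 (bin 1111111001); offset now 39 = byte 4 bit 7; 9 bits remain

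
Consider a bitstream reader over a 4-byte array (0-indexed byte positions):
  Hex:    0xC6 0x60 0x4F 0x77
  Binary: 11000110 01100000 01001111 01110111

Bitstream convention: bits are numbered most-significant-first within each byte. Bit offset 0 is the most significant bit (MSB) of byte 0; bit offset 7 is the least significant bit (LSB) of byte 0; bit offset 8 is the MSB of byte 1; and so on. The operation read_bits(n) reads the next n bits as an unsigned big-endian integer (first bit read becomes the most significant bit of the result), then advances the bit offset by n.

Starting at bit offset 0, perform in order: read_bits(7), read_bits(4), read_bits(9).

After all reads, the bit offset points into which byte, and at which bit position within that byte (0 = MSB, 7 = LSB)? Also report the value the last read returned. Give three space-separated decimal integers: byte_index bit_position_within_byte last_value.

Read 1: bits[0:7] width=7 -> value=99 (bin 1100011); offset now 7 = byte 0 bit 7; 25 bits remain
Read 2: bits[7:11] width=4 -> value=3 (bin 0011); offset now 11 = byte 1 bit 3; 21 bits remain
Read 3: bits[11:20] width=9 -> value=4 (bin 000000100); offset now 20 = byte 2 bit 4; 12 bits remain

Answer: 2 4 4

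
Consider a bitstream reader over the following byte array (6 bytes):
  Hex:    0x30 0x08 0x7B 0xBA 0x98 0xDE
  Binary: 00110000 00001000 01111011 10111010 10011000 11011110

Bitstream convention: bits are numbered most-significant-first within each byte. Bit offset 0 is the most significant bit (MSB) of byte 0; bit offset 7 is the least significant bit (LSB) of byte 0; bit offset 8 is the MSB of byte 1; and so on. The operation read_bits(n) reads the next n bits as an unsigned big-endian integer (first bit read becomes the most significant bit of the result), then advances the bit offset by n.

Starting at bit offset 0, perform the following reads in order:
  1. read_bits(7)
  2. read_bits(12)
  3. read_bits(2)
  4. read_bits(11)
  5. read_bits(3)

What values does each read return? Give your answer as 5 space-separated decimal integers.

Read 1: bits[0:7] width=7 -> value=24 (bin 0011000); offset now 7 = byte 0 bit 7; 41 bits remain
Read 2: bits[7:19] width=12 -> value=67 (bin 000001000011); offset now 19 = byte 2 bit 3; 29 bits remain
Read 3: bits[19:21] width=2 -> value=3 (bin 11); offset now 21 = byte 2 bit 5; 27 bits remain
Read 4: bits[21:32] width=11 -> value=954 (bin 01110111010); offset now 32 = byte 4 bit 0; 16 bits remain
Read 5: bits[32:35] width=3 -> value=4 (bin 100); offset now 35 = byte 4 bit 3; 13 bits remain

Answer: 24 67 3 954 4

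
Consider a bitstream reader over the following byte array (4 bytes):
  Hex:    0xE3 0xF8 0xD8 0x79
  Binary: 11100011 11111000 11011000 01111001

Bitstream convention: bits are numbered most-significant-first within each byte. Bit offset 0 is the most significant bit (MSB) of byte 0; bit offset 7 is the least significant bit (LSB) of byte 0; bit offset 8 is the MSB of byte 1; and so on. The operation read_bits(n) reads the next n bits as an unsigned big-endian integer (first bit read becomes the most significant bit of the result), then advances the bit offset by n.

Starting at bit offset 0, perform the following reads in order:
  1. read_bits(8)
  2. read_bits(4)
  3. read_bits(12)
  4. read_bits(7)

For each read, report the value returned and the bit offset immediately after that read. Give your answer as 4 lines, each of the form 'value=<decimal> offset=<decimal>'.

Answer: value=227 offset=8
value=15 offset=12
value=2264 offset=24
value=60 offset=31

Derivation:
Read 1: bits[0:8] width=8 -> value=227 (bin 11100011); offset now 8 = byte 1 bit 0; 24 bits remain
Read 2: bits[8:12] width=4 -> value=15 (bin 1111); offset now 12 = byte 1 bit 4; 20 bits remain
Read 3: bits[12:24] width=12 -> value=2264 (bin 100011011000); offset now 24 = byte 3 bit 0; 8 bits remain
Read 4: bits[24:31] width=7 -> value=60 (bin 0111100); offset now 31 = byte 3 bit 7; 1 bits remain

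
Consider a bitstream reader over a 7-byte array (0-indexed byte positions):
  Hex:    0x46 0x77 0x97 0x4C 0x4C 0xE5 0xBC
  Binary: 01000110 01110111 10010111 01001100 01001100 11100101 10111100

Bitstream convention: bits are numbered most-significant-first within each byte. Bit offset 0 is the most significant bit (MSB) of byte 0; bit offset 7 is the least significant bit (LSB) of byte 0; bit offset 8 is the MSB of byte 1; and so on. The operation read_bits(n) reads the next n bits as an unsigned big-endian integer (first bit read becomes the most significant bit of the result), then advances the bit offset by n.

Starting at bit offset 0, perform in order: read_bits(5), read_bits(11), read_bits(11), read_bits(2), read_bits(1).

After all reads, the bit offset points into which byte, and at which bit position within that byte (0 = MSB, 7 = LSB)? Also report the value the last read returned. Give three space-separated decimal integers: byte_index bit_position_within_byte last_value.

Read 1: bits[0:5] width=5 -> value=8 (bin 01000); offset now 5 = byte 0 bit 5; 51 bits remain
Read 2: bits[5:16] width=11 -> value=1655 (bin 11001110111); offset now 16 = byte 2 bit 0; 40 bits remain
Read 3: bits[16:27] width=11 -> value=1210 (bin 10010111010); offset now 27 = byte 3 bit 3; 29 bits remain
Read 4: bits[27:29] width=2 -> value=1 (bin 01); offset now 29 = byte 3 bit 5; 27 bits remain
Read 5: bits[29:30] width=1 -> value=1 (bin 1); offset now 30 = byte 3 bit 6; 26 bits remain

Answer: 3 6 1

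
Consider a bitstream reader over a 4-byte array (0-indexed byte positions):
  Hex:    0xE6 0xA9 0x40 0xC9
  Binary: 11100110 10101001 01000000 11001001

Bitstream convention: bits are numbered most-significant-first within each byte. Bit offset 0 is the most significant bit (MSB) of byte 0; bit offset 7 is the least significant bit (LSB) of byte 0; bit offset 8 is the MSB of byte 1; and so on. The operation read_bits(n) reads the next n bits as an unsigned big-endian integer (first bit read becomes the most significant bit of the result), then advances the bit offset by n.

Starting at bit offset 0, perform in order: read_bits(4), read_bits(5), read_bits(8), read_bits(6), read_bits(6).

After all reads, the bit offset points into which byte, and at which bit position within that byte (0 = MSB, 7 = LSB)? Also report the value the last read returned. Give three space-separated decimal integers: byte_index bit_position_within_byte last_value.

Read 1: bits[0:4] width=4 -> value=14 (bin 1110); offset now 4 = byte 0 bit 4; 28 bits remain
Read 2: bits[4:9] width=5 -> value=13 (bin 01101); offset now 9 = byte 1 bit 1; 23 bits remain
Read 3: bits[9:17] width=8 -> value=82 (bin 01010010); offset now 17 = byte 2 bit 1; 15 bits remain
Read 4: bits[17:23] width=6 -> value=32 (bin 100000); offset now 23 = byte 2 bit 7; 9 bits remain
Read 5: bits[23:29] width=6 -> value=25 (bin 011001); offset now 29 = byte 3 bit 5; 3 bits remain

Answer: 3 5 25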